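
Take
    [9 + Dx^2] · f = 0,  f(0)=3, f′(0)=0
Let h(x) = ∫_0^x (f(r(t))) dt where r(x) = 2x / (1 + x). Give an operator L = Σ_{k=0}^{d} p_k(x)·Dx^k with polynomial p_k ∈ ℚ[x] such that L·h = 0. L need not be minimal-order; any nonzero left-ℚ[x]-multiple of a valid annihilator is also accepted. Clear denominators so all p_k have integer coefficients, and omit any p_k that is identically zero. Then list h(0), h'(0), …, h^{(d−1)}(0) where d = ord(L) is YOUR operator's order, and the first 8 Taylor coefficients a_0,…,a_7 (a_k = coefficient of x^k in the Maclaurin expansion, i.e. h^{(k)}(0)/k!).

L = 36·Dx + (2 + 6·x + 6·x^2 + 2·x^3)·Dx^2 + (1 + 4·x + 6·x^2 + 4·x^3 + x^4)·Dx^3  (order 3).
h: a_k = 0, 3, 0, -18, 27, 0, -72, 5778/35, …
ICs: h(0) = 0, h′(0) = 3, h′′(0) = 0.

f: a_k = 3, 0, -27/2, 0, 81/8, 0, -243/80, 0, …
h₀=f(r): pull back L_f along r ⇒ L₀.
Integrate: L := L₀·Dx.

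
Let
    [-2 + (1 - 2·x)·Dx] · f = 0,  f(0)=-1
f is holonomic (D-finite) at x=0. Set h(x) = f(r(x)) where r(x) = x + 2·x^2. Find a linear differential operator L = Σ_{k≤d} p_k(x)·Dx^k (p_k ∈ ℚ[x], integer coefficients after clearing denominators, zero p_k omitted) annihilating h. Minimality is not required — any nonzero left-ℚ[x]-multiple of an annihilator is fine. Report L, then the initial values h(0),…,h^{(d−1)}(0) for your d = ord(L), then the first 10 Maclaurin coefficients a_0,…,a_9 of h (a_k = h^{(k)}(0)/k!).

L = (2 + 8·x) + (-1 + 2·x + 4·x^2)·Dx  (order 1).
h: a_k = -1, -2, -8, -24, -80, -256, -832, -2688, -8704, -28160, …
ICs: h(0) = -1.

f: a_k = -1, -2, -4, -8, -16, -32, -64, -128, -256, -512, …
Change of var in L_f (x↦r) gives L₀.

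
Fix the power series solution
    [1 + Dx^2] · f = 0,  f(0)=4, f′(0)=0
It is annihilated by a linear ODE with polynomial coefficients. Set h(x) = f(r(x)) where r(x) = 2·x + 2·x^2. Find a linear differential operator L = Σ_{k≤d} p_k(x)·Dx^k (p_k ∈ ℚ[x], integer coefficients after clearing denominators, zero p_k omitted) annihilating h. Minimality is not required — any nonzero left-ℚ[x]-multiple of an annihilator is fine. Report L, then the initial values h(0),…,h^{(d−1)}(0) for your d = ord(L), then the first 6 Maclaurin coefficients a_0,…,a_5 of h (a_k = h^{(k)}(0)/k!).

L = (4 + 24·x + 48·x^2 + 32·x^3) - 2·Dx + (1 + 2·x)·Dx^2  (order 2).
h: a_k = 4, 0, -8, -16, -16/3, 32/3, …
ICs: h(0) = 4, h′(0) = 0.

f: a_k = 4, 0, -2, 0, 1/6, 0, …
h₀=f(r): pull back L_f along r ⇒ L₀.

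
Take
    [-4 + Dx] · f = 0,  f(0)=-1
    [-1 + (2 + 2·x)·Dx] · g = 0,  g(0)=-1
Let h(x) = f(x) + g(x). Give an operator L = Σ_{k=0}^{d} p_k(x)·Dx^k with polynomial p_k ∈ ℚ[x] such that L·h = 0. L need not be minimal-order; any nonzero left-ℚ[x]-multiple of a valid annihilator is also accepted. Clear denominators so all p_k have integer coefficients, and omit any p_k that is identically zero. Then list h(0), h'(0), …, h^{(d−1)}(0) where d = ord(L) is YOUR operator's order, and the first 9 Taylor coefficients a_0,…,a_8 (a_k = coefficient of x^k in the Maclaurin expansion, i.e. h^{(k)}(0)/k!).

L = (36 + 32·x) + (-65 - 128·x - 64·x^2)·Dx + (14 + 30·x + 16·x^2)·Dx^2  (order 2).
h: a_k = -2, -9/2, -63/8, -515/48, -4081/384, -32873/3840, -261199/46080, -2107547/645120, -16642081/10321920, …
ICs: h(0) = -2, h′(0) = -9/2.

f: a_k = -1, -4, -8, -32/3, -32/3, -128/15, -256/45, -1024/315, -512/315, …
g: a_k = -1, -1/2, 1/8, -1/16, 5/128, -7/256, 21/1024, -33/2048, 429/32768, …
f+g: L₀ = lclm(L_f,L_g), ord ≤ 1+1.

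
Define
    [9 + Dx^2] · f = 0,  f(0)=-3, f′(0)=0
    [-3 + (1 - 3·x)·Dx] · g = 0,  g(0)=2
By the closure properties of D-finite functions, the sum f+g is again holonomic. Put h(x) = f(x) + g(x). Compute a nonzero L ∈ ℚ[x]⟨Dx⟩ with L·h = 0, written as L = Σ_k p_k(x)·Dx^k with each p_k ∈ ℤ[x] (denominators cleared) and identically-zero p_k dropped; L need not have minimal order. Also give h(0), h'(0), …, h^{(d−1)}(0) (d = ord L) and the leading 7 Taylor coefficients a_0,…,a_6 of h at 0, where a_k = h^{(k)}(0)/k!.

L = (-63 + 54·x - 81·x^2) + (9 - 45·x + 81·x^2 - 81·x^3)·Dx + (-7 + 6·x - 9·x^2)·Dx^2 + (1 - 5·x + 9·x^2 - 9·x^3)·Dx^3  (order 3).
h: a_k = -1, 6, 63/2, 54, 1215/8, 486, 116883/80, …
ICs: h(0) = -1, h′(0) = 6, h′′(0) = 63.

f: a_k = -3, 0, 27/2, 0, -81/8, 0, 243/80, …
g: a_k = 2, 6, 18, 54, 162, 486, 1458, …
Weyl lclm of L_f,L_g ⇒ L₀ (ord ≤ 3).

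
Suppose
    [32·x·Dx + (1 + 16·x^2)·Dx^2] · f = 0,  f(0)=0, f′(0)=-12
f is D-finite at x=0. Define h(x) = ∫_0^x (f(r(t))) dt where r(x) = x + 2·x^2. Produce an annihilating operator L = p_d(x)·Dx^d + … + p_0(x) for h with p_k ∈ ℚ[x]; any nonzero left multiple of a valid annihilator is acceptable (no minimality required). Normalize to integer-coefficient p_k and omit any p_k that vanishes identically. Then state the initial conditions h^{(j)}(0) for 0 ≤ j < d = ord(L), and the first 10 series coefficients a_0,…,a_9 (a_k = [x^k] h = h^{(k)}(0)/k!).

f: a_k = 0, -12, 0, 64, 0, -3072/5, 0, 49152/7, 0, -262144/3, …
h₀=f(r): pull back L_f along r ⇒ L₀.
Integrate: L := L₀·Dx.
L = (-4 + 32·x + 256·x^2 + 768·x^3 + 768·x^4)·Dx^2 + (1 + 4·x + 16·x^2 + 128·x^3 + 320·x^4 + 256·x^5)·Dx^3  (order 3).
h: a_k = 0, 0, -6, -8, 16, 384/5, 128/5, -5632/7, -15360/7, 16384/3, …
ICs: h(0) = 0, h′(0) = 0, h′′(0) = -12.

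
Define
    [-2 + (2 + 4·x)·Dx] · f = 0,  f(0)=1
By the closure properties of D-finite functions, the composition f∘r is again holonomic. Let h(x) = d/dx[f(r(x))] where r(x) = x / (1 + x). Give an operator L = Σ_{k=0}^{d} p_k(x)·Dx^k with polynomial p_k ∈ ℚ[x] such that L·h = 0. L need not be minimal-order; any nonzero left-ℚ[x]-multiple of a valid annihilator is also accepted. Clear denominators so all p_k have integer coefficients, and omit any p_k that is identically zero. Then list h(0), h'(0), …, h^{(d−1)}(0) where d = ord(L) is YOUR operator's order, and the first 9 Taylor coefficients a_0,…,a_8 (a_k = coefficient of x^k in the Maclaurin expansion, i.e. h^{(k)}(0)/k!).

L = (-3 - 6·x) + (-1 - 4·x - 3·x^2)·Dx  (order 1).
h: a_k = 1, -3, 15/2, -37/2, 375/8, -981/8, 5271/16, -14445/16, 321291/128, …
ICs: h(0) = 1.

f: a_k = 1, 1, -1/2, 1/2, -5/8, 7/8, -21/16, 33/16, -429/128, …
f∘r: x↦r, Dx↦Dx/r' in L_f ⇒ L₀.
h₀' ⇒ L via d/dx closure of L₀.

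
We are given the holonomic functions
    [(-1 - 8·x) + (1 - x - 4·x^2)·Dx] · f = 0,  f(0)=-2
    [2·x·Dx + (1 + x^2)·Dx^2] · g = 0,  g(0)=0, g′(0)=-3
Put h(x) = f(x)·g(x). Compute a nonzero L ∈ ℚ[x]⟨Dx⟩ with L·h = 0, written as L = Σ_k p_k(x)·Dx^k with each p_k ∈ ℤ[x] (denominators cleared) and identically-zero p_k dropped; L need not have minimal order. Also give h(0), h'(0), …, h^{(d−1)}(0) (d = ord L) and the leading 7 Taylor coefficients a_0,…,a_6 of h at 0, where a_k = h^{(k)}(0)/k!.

L = (8 + 2·x + 24·x^2) + (2 + 14·x + 4·x^2 + 24·x^3)·Dx + (-1 + x + 3·x^2 + x^3 + 4·x^4)·Dx^2  (order 2).
h: a_k = 0, 6, 6, 28, 52, 826/5, 1866/5, …
ICs: h(0) = 0, h′(0) = 6.

f: a_k = -2, -2, -10, -18, -58, -130, -362, …
g: a_k = 0, -3, 0, 1, 0, -3/5, 0, …
Product ⇒ symmetric product L₀, ord ≤ 2.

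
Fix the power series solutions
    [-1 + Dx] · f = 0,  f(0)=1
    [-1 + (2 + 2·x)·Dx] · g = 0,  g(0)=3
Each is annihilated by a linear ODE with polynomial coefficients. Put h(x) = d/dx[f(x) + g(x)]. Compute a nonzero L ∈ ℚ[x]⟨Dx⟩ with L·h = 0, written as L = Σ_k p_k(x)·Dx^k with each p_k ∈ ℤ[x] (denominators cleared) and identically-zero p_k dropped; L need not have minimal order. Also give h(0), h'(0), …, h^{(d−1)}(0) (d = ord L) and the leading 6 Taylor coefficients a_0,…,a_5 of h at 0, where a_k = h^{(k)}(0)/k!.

L = (-5 - 2·x) + (-1 - 8·x - 4·x^2)·Dx + (6 + 10·x + 4·x^2)·Dx^2  (order 2).
h: a_k = 5/2, 1/4, 17/16, -29/96, 347/768, -2771/7680, …
ICs: h(0) = 5/2, h′(0) = 1/4.

f: a_k = 1, 1, 1/2, 1/6, 1/24, 1/120, …
g: a_k = 3, 3/2, -3/8, 3/16, -15/128, 21/256, …
L₀ := lclm(L_f,L_g); ord L₀ ≤ 1+1.
h₀' ⇒ L via d/dx closure of L₀.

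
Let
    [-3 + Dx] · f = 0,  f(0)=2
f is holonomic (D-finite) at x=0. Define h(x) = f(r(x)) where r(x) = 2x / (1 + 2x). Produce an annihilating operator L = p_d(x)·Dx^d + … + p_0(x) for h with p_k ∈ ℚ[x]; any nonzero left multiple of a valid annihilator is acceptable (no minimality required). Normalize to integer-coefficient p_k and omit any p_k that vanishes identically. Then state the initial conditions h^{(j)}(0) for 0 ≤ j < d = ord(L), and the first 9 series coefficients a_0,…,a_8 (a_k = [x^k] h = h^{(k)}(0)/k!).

L = -6 + (1 + 4·x + 4·x^2)·Dx  (order 1).
h: a_k = 2, 12, 12, -24, 12, 168/5, -552/5, 6576/35, -6492/35, …
ICs: h(0) = 2.

f: a_k = 2, 6, 9, 9, 27/4, 81/20, 81/40, 243/280, 729/2240, …
Change of var in L_f (x↦r) gives L₀.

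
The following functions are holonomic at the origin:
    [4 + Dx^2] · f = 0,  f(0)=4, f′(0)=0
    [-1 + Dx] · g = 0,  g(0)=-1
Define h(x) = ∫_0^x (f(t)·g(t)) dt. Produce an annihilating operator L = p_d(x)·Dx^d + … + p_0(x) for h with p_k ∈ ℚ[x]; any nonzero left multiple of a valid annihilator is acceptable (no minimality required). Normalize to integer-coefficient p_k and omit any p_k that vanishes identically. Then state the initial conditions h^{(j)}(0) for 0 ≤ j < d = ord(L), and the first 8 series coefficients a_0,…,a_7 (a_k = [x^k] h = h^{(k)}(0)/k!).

L = 5·Dx - 2·Dx^2 + Dx^3  (order 3).
h: a_k = 0, -4, -2, 2, 11/6, 7/30, -41/180, -13/140, …
ICs: h(0) = 0, h′(0) = -4, h′′(0) = -4.

f: a_k = 4, 0, -8, 0, 8/3, 0, -16/45, 0, …
g: a_k = -1, -1, -1/2, -1/6, -1/24, -1/120, -1/720, -1/5040, …
h₀=f·g: eliminate ⇒ L₀, order ≤ 2·1.
h=∫h₀ ⇒ L = L₀·Dx.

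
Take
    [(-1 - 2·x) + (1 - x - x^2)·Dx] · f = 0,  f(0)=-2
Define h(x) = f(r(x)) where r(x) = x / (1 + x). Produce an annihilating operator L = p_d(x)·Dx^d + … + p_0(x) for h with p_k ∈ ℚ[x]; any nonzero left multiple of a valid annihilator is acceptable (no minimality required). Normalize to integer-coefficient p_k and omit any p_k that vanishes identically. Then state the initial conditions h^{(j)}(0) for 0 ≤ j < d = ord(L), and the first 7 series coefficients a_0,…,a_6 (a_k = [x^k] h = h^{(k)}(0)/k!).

f: a_k = -2, -2, -4, -6, -10, -16, -26, …
Substitute x→r, Dx→(1/r')Dx; clear ⇒ L₀.
L = (1 + 3·x) + (-1 - 2·x + x^3)·Dx  (order 1).
h: a_k = -2, -2, -2, 0, -2, 2, -4, …
ICs: h(0) = -2.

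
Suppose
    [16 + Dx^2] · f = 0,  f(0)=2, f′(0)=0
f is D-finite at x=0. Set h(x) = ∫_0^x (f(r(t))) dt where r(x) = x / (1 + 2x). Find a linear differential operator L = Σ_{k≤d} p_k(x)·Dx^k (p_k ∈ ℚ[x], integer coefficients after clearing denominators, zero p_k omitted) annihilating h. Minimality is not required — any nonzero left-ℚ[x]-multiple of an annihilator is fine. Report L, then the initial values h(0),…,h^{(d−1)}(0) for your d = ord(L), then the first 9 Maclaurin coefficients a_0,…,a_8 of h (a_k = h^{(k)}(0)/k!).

L = 16·Dx + (4 + 24·x + 48·x^2 + 32·x^3)·Dx^2 + (1 + 8·x + 24·x^2 + 32·x^3 + 16·x^4)·Dx^3  (order 3).
h: a_k = 0, 2, 0, -16/3, 16, -512/15, 512/9, -2816/45, -128/5, …
ICs: h(0) = 0, h′(0) = 2, h′′(0) = 0.

f: a_k = 2, 0, -16, 0, 64/3, 0, -512/45, 0, 1024/315, …
f∘r: x↦r, Dx↦Dx/r' in L_f ⇒ L₀.
h=∫₀ˣh₀: take L = L₀·Dx.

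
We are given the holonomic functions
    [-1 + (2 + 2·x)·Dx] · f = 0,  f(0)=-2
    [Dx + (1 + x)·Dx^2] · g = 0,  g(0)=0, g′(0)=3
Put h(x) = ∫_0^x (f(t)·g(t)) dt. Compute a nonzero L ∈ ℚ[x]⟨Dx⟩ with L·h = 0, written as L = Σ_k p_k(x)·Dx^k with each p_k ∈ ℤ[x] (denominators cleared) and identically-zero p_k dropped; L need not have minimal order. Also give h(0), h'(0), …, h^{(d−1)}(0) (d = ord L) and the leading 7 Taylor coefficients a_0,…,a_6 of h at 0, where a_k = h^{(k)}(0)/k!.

L = Dx + (4 + 8·x + 4·x^2)·Dx^3  (order 3).
h: a_k = 0, 0, -3, 0, 1/16, -1/20, 71/1920, …
ICs: h(0) = 0, h′(0) = 0, h′′(0) = -6.

f: a_k = -2, -1, 1/4, -1/8, 5/64, -7/128, 21/512, …
g: a_k = 0, 3, -3/2, 1, -3/4, 3/5, -1/2, …
Sym-product of L_f,L_g gives L₀ (≤ ord 2).
∫: right-multiply L₀ by Dx.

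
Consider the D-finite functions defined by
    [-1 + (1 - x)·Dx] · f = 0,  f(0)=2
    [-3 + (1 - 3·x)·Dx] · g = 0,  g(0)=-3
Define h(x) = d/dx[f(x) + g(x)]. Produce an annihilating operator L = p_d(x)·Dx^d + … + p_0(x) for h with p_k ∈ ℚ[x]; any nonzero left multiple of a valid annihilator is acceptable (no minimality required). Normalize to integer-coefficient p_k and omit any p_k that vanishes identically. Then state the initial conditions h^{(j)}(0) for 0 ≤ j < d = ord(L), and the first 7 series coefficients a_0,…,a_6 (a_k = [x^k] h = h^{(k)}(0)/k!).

f: a_k = 2, 2, 2, 2, 2, 2, 2, …
g: a_k = -3, -9, -27, -81, -243, -729, -2187, …
L₀ := lclm(L_f,L_g); ord L₀ ≤ 1+1.
h=h₀': d/dx-closure on L₀ ⇒ L.
L = 18 + (-12 + 18·x)·Dx + (1 - 4·x + 3·x^2)·Dx^2  (order 2).
h: a_k = -7, -50, -237, -964, -3635, -13110, -45913, …
ICs: h(0) = -7, h′(0) = -50.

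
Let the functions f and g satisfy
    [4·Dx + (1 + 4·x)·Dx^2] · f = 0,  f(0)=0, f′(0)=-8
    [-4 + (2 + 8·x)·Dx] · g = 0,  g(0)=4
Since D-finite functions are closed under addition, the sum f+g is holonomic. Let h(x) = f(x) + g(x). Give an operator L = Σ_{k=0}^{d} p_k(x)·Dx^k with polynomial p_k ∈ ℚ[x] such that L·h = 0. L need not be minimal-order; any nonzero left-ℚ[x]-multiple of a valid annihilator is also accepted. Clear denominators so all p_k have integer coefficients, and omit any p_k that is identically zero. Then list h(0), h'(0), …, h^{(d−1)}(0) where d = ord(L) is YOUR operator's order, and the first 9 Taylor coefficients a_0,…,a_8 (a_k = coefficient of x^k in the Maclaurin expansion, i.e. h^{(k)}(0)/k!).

L = 8·Dx + (10 + 40·x)·Dx^2 + (1 + 8·x + 16·x^2)·Dx^3  (order 3).
h: a_k = 4, 0, 8, -80/3, 88, -1488/5, 3088/3, -25376/7, 12952, …
ICs: h(0) = 4, h′(0) = 0, h′′(0) = 16.

f: a_k = 0, -8, 16, -128/3, 128, -2048/5, 4096/3, -32768/7, 16384, …
g: a_k = 4, 8, -8, 16, -40, 112, -336, 1056, -3432, …
Weyl lclm of L_f,L_g ⇒ L₀ (ord ≤ 3).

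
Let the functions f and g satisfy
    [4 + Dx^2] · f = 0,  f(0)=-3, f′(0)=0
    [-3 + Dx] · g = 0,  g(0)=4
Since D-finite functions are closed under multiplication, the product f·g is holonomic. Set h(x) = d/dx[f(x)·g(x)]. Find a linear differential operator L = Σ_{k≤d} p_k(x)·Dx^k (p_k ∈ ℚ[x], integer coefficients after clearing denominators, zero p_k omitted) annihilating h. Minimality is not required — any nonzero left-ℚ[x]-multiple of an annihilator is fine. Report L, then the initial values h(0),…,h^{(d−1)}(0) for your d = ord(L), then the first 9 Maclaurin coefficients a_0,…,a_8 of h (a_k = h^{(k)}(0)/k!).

f: a_k = -3, 0, 6, 0, -2, 0, 4/15, 0, -2/105, …
g: a_k = 4, 12, 18, 18, 27/2, 81/10, 81/20, 243/140, 729/1120, …
L₀ := L_f ⊗_s L_g (sym. prod.), ord ≤ 2.
Differentiate: ansatz ord ≤ ord L₀ ⇒ L.
L = 13 - 6·Dx + Dx^2  (order 2).
h: a_k = -36, -60, 54, 238, 597/2, 407/2, 1483/20, 239/420, -18801/1120, …
ICs: h(0) = -36, h′(0) = -60.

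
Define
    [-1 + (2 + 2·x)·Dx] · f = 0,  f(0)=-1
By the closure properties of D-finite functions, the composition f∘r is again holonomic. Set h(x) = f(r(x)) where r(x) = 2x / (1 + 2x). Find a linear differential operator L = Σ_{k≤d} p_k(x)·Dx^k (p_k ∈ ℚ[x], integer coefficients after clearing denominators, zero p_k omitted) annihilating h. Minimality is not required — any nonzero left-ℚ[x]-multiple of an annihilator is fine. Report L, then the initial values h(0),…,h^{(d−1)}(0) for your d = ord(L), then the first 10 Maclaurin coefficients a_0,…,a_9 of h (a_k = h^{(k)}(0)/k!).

L = -1 + (1 + 6·x + 8·x^2)·Dx  (order 1).
h: a_k = -1, -1, 5/2, -13/2, 141/8, -399/8, 2353/16, -7205/16, 182461/128, -594203/128, …
ICs: h(0) = -1.

f: a_k = -1, -1/2, 1/8, -1/16, 5/128, -7/256, 21/1024, -33/2048, 429/32768, -715/65536, …
Change of var in L_f (x↦r) gives L₀.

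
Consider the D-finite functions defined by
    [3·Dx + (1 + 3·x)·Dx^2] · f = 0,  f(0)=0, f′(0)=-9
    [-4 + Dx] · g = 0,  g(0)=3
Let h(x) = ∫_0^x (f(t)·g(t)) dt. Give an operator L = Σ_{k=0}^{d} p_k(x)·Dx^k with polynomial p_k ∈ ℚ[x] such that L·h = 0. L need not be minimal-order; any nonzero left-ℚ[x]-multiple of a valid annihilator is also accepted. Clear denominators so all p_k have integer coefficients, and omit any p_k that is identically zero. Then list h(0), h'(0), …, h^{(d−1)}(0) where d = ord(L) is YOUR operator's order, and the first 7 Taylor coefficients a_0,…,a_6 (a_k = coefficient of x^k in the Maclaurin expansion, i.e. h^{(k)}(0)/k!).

L = (4 + 48·x)·Dx + (-5 - 24·x)·Dx^2 + (1 + 3·x)·Dx^3  (order 3).
h: a_k = 0, 0, -27/2, -45/2, -135/4, -423/20, -177/5, …
ICs: h(0) = 0, h′(0) = 0, h′′(0) = -27.

f: a_k = 0, -9, 27/2, -27, 243/4, -729/5, 729/2, …
g: a_k = 3, 12, 24, 32, 32, 128/5, 256/15, …
f·g: L₀ = L_f ⊗_s L_g, ord ≤ 2·1.
h=∫₀ˣh₀: take L = L₀·Dx.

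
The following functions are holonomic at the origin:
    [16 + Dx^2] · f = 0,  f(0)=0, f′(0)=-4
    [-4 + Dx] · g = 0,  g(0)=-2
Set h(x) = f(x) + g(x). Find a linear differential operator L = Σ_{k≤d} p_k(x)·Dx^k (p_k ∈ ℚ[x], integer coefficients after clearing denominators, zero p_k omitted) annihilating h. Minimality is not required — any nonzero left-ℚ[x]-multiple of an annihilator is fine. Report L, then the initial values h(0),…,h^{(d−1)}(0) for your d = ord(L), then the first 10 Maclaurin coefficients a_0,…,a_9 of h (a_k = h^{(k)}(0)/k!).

L = -64 + 16·Dx - 4·Dx^2 + Dx^3  (order 3).
h: a_k = -2, -12, -16, -32/3, -64/3, -128/5, -512/45, -1024/315, -1024/315, -2048/945, …
ICs: h(0) = -2, h′(0) = -12, h′′(0) = -32.

f: a_k = 0, -4, 0, 32/3, 0, -128/15, 0, 1024/315, 0, -2048/2835, …
g: a_k = -2, -8, -16, -64/3, -64/3, -256/15, -512/45, -2048/315, -1024/315, -4096/2835, …
h₀=f+g: left-lcm gives L₀, ord ≤ 3.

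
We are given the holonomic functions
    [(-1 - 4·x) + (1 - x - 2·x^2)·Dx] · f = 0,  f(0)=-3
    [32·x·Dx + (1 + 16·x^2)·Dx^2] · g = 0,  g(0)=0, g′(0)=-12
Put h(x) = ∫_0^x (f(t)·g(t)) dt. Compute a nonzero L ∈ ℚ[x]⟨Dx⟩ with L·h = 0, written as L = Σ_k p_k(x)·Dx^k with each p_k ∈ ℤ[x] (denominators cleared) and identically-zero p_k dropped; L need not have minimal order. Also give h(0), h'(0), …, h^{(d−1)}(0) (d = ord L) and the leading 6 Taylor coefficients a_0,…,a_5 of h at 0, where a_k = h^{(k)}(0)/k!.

L = (4 + 32·x + 192·x^2)·Dx + (2 - 24·x + 64·x^2 + 192·x^3)·Dx^2 + (-1 + x - 14·x^2 + 16·x^3 + 32·x^4)·Dx^3  (order 3).
h: a_k = 0, 0, 18, 12, -21, -12/5, …
ICs: h(0) = 0, h′(0) = 0, h′′(0) = 36.

f: a_k = -3, -3, -9, -15, -33, -63, …
g: a_k = 0, -12, 0, 64, 0, -3072/5, …
Product ⇒ symmetric product L₀, ord ≤ 2.
Integrate: L := L₀·Dx.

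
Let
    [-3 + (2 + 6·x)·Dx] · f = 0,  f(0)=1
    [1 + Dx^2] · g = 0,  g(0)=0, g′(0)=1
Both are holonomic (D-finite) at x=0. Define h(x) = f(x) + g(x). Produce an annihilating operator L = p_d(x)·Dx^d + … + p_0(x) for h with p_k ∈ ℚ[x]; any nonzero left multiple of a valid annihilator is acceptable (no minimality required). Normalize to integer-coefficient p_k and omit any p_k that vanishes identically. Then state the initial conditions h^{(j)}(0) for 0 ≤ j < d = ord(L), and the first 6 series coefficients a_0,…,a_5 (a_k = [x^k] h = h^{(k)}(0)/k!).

f: a_k = 1, 3/2, -9/8, 27/16, -405/128, 1701/256, …
g: a_k = 0, 1, 0, -1/6, 0, 1/120, …
h₀=f+g: left-lcm gives L₀, ord ≤ 3.
L = (-93 - 72·x - 108·x^2) + (-10 + 18·x + 216·x^2 + 216·x^3)·Dx + (-93 - 72·x - 108·x^2)·Dx^2 + (-10 + 18·x + 216·x^2 + 216·x^3)·Dx^3  (order 3).
h: a_k = 1, 5/2, -9/8, 73/48, -405/128, 25547/3840, …
ICs: h(0) = 1, h′(0) = 5/2, h′′(0) = -9/4.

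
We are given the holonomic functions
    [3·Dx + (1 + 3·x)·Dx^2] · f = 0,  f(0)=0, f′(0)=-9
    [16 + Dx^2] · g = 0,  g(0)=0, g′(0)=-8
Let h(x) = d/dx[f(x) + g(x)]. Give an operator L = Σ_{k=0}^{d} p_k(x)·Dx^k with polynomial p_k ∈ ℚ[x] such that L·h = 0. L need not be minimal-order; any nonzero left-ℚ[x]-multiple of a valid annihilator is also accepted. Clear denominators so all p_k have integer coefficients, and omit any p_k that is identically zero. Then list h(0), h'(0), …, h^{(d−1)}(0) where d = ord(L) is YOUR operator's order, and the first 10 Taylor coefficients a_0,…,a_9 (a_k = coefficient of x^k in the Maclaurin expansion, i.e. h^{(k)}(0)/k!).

f: a_k = 0, -9, 27/2, -27, 243/4, -729/5, 729/2, -6561/7, 19683/8, -6561, …
g: a_k = 0, -8, 0, 64/3, 0, -256/15, 0, 2048/315, 0, -4096/2835, …
Sum ⇒ L₀ = lclm(L_f,L_g) in ℚ(x)⟨Dx⟩.
h=h₀': d/dx-closure on L₀ ⇒ L.
L = (1680 + 2304·x + 3456·x^2) + (272 + 1584·x + 3456·x^2 + 3456·x^3)·Dx + (105 + 144·x + 216·x^2)·Dx^2 + (17 + 99·x + 216·x^2 + 216·x^3)·Dx^3  (order 3).
h: a_k = -17, 27, -17, 243, -2443/3, 2187, -293197/45, 19683, -18604531/315, 177147, …
ICs: h(0) = -17, h′(0) = 27, h′′(0) = -34.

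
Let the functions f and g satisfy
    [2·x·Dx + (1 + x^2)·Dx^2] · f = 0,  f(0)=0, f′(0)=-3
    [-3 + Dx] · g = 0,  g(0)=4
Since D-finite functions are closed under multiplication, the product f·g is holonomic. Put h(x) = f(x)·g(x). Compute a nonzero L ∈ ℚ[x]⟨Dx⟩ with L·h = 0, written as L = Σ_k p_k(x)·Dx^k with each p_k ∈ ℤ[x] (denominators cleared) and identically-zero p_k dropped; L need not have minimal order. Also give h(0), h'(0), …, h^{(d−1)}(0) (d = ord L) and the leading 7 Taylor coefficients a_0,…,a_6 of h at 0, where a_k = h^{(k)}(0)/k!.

f: a_k = 0, -3, 0, 1, 0, -3/5, 0, …
g: a_k = 4, 12, 18, 18, 27/2, 81/10, 81/20, …
L₀ := L_f ⊗_s L_g (sym. prod.), ord ≤ 2.
L = (9 - 6·x + 9·x^2) + (-6 + 2·x - 6·x^2)·Dx + (1 + x^2)·Dx^2  (order 2).
h: a_k = 0, -12, -36, -50, -42, -249/10, -27/2, …
ICs: h(0) = 0, h′(0) = -12.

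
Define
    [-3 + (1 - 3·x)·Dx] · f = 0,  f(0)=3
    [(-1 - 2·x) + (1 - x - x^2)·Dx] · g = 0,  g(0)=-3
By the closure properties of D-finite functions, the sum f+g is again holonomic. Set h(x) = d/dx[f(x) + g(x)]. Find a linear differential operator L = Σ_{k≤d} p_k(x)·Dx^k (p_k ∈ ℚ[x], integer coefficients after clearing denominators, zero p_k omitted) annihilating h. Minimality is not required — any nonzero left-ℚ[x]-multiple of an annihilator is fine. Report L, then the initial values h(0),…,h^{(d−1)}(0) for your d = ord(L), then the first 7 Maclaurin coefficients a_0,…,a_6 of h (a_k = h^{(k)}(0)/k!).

f: a_k = 3, 9, 27, 81, 243, 729, 2187, …
g: a_k = -3, -3, -6, -9, -15, -24, -39, …
h₀=f+g: left-lcm gives L₀, ord ≤ 2.
Derive L from L₀ (diff closure).
L = (54 + 72·x + 216·x^2 - 72·x^3 + 54·x^4) + (-18 - 30·x + 90·x^2 + 120·x^3 - 45·x^4 + 54·x^5)·Dx + (1 + 2·x - 25·x^2 + 30·x^3 - 3·x^5 + 9·x^6)·Dx^2  (order 2).
h: a_k = 6, 42, 216, 912, 3525, 12888, 45486, …
ICs: h(0) = 6, h′(0) = 42.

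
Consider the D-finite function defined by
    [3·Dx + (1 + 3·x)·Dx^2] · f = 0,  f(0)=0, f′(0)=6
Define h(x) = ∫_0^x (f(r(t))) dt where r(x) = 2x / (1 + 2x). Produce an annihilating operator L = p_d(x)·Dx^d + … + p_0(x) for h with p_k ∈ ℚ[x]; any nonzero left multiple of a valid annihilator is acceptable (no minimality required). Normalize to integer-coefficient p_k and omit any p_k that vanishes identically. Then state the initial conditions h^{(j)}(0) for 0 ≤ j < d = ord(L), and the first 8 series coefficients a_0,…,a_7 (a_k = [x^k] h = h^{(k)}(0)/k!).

f: a_k = 0, 6, -9, 18, -81/2, 486/5, -243, 4374/7, …
Substitute x→r, Dx→(1/r')Dx; clear ⇒ L₀.
h=∫₀ˣh₀: take L = L₀·Dx.
L = (10 + 32·x)·Dx^2 + (1 + 10·x + 16·x^2)·Dx^3  (order 3).
h: a_k = 0, 0, 6, -20, 84, -408, 10912/5, -12480, …
ICs: h(0) = 0, h′(0) = 0, h′′(0) = 12.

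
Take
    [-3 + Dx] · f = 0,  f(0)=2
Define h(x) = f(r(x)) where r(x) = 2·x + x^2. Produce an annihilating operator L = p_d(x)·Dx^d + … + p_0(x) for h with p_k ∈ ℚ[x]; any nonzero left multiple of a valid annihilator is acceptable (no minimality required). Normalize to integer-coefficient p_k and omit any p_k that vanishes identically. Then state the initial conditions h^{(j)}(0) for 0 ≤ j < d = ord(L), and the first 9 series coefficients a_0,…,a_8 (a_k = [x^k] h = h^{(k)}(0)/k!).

L = (-6 - 6·x) + Dx  (order 1).
h: a_k = 2, 12, 42, 108, 225, 1998/5, 3123/5, 30726/35, 157761/140, …
ICs: h(0) = 2.

f: a_k = 2, 6, 9, 9, 27/4, 81/20, 81/40, 243/280, 729/2240, …
Substitute x→r, Dx→(1/r')Dx; clear ⇒ L₀.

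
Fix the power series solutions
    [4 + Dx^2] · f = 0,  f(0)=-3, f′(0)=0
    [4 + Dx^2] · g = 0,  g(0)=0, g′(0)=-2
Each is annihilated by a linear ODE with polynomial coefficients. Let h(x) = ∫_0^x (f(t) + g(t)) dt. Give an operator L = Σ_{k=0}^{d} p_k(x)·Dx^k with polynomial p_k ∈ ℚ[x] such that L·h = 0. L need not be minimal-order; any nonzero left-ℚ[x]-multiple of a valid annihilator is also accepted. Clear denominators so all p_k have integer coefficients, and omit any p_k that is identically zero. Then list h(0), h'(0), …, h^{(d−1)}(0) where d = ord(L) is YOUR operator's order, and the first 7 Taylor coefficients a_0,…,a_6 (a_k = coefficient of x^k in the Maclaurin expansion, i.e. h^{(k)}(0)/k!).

L = 4·Dx + Dx^3  (order 3).
h: a_k = 0, -3, -1, 2, 1/3, -2/5, -2/45, …
ICs: h(0) = 0, h′(0) = -3, h′′(0) = -2.

f: a_k = -3, 0, 6, 0, -2, 0, 4/15, …
g: a_k = 0, -2, 0, 4/3, 0, -4/15, 0, …
f+g: L₀ = lclm(L_f,L_g), ord ≤ 2+2.
h=∫₀ˣh₀: take L = L₀·Dx.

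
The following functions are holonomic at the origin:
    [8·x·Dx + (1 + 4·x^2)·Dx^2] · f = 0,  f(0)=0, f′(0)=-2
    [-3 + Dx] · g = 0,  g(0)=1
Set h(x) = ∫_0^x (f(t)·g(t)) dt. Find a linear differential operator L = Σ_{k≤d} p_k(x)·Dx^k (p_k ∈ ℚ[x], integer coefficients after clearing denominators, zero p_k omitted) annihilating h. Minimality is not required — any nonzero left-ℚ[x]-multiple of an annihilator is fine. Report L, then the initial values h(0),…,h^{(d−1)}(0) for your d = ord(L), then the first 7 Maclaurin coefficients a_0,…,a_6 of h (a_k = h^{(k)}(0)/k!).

f: a_k = 0, -2, 0, 8/3, 0, -32/5, 0, …
g: a_k = 1, 3, 9/2, 9/2, 27/8, 81/40, 81/80, …
Sym-product of L_f,L_g gives L₀ (≤ ord 2).
h=∫h₀ ⇒ L = L₀·Dx.
L = (9 - 24·x + 36·x^2)·Dx + (-6 + 8·x - 24·x^2)·Dx^2 + (1 + 4·x^2)·Dx^3  (order 3).
h: a_k = 0, 0, -1, -2, -19/12, -1/5, -23/120, …
ICs: h(0) = 0, h′(0) = 0, h′′(0) = -2.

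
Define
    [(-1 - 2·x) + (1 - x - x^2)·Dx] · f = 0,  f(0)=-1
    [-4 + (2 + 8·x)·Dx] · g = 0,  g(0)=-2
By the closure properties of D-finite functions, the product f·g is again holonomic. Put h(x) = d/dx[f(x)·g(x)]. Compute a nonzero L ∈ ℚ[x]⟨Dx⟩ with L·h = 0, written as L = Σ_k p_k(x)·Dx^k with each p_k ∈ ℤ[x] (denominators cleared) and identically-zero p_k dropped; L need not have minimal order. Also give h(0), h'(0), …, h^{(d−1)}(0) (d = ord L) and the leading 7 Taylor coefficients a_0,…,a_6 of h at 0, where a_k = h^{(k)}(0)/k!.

f: a_k = -1, -1, -2, -3, -5, -8, -13, …
g: a_k = -2, -4, 4, -8, 20, -56, 168, …
L₀ := L_f ⊗_s L_g (sym. prod.), ord ≤ 1.
h=h₀': d/dx-closure on L₀ ⇒ L.
L = (4 + 66·x + 126·x^2 + 80·x^3 + 60·x^4) + (-3 - 13·x - 3·x^2 + 14·x^3 + 46·x^4 + 24·x^5)·Dx  (order 1).
h: a_k = 6, 8, 54, 8, 380, -540, 3598, …
ICs: h(0) = 6.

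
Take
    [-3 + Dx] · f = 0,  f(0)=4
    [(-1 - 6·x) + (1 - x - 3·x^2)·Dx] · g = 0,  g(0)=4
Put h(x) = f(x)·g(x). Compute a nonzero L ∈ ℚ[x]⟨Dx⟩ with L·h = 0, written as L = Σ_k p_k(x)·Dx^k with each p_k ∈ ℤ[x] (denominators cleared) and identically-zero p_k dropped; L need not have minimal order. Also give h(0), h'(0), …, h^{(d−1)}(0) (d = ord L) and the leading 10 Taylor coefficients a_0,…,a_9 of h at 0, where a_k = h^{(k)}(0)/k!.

L = (4 + 3·x - 9·x^2) + (-1 + x + 3·x^2)·Dx  (order 1).
h: a_k = 16, 64, 184, 448, 1054, 12152/5, 28043/5, 451736/35, 8325841/280, 4791937/70, …
ICs: h(0) = 16.

f: a_k = 4, 12, 18, 18, 27/2, 81/10, 81/20, 243/140, 729/1120, 243/1120, …
g: a_k = 4, 4, 16, 28, 76, 160, 388, 868, 2032, 4636, …
Sym-product of L_f,L_g gives L₀ (≤ ord 1).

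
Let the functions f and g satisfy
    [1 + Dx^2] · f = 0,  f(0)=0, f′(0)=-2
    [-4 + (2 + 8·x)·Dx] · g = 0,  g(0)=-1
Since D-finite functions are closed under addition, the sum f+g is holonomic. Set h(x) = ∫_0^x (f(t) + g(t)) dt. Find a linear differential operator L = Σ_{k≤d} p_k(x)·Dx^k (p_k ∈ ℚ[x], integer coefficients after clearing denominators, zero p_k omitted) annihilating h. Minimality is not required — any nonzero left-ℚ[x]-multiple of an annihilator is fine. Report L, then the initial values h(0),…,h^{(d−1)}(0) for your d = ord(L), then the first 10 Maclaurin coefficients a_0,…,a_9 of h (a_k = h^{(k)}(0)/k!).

f: a_k = 0, -2, 0, 1/3, 0, -1/60, 0, 1/2520, 0, -1/181440, …
g: a_k = -1, -2, 2, -4, 10, -28, 84, -264, 858, -2860, …
Weyl lclm of L_f,L_g ⇒ L₀ (ord ≤ 3).
∫: right-multiply L₀ by Dx.
L = (-26 - 16·x - 32·x^2)·Dx + (-3 - 4·x + 48·x^2 + 64·x^3)·Dx^2 + (-26 - 16·x - 32·x^2)·Dx^3 + (-3 - 4·x + 48·x^2 + 64·x^3)·Dx^4  (order 4).
h: a_k = 0, -1, -2, 2/3, -11/12, 2, -1681/360, 12, -665279/20160, 286/3, …
ICs: h(0) = 0, h′(0) = -1, h′′(0) = -4, h′′′(0) = 4.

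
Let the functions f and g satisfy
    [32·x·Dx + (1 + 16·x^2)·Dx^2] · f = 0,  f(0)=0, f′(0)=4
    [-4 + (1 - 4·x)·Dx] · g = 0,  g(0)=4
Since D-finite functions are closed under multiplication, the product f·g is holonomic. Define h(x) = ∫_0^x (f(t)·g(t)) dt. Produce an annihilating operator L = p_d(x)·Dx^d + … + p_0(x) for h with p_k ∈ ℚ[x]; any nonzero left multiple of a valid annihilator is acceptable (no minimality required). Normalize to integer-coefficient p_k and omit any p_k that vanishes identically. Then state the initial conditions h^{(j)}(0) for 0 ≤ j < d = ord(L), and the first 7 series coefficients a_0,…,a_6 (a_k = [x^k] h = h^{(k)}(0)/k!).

L = 128·x·Dx + (8 - 32·x + 256·x^2)·Dx^2 + (-1 + 4·x - 16·x^2 + 64·x^3)·Dx^3  (order 3).
h: a_k = 0, 0, 8, 64/3, 128/3, 2048/15, 26624/45, …
ICs: h(0) = 0, h′(0) = 0, h′′(0) = 16.

f: a_k = 0, 4, 0, -64/3, 0, 1024/5, 0, …
g: a_k = 4, 16, 64, 256, 1024, 4096, 16384, …
h₀=f·g: eliminate ⇒ L₀, order ≤ 2·1.
h=∫h₀ ⇒ L = L₀·Dx.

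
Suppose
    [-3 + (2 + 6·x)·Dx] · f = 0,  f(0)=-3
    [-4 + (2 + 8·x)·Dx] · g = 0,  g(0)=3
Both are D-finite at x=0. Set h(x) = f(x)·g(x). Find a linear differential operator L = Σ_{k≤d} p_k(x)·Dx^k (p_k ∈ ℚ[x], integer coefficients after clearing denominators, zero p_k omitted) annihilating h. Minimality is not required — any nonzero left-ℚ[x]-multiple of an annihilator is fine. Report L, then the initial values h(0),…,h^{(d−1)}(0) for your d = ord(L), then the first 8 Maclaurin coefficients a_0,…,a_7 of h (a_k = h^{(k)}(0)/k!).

f: a_k = -3, -9/2, 27/8, -81/16, 1215/128, -5103/256, 45927/1024, -216513/2048, …
g: a_k = 3, 6, -6, 12, -30, 84, -252, 792, …
h₀=f·g: eliminate ⇒ L₀, order ≤ 1·1.
L = (-7 - 24·x) + (2 + 14·x + 24·x^2)·Dx  (order 1).
h: a_k = -9, -63/2, 9/8, -63/16, 1773/128, -12537/256, 178173/1024, -1272159/2048, …
ICs: h(0) = -9.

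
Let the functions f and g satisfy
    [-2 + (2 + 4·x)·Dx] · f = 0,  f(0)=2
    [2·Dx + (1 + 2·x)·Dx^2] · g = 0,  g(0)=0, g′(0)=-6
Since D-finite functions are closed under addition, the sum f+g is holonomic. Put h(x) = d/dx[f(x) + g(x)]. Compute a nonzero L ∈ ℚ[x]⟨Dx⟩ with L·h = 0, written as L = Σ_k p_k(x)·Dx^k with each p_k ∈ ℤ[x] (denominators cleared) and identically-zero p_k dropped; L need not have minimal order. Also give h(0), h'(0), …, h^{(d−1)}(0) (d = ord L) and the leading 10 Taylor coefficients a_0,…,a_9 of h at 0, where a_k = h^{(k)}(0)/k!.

L = 2 + (5 + 10·x)·Dx + (1 + 4·x + 4·x^2)·Dx^2  (order 2).
h: a_k = -4, 10, -21, 43, -349/4, 705/4, -2841/8, 5715/8, -91869/64, 184453/64, …
ICs: h(0) = -4, h′(0) = 10.

f: a_k = 2, 2, -1, 1, -5/4, 7/4, -21/8, 33/8, -429/64, 715/64, …
g: a_k = 0, -6, 6, -8, 12, -96/5, 32, -384/7, 96, -512/3, …
f+g: L₀ = lclm(L_f,L_g), ord ≤ 1+2.
Derive L from L₀ (diff closure).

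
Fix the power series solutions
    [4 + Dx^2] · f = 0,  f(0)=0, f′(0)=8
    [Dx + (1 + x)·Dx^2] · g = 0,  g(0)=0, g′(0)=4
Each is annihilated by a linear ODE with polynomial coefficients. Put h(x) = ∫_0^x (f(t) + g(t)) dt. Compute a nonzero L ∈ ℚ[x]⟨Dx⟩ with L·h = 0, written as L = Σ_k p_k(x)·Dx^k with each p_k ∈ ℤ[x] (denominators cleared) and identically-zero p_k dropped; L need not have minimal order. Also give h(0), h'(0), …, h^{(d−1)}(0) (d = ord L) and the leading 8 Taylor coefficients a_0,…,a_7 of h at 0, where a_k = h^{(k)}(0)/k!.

L = (20 + 16·x + 8·x^2)·Dx^2 + (12 + 28·x + 24·x^2 + 8·x^3)·Dx^3 + (5 + 4·x + 2·x^2)·Dx^4 + (3 + 7·x + 6·x^2 + 2·x^3)·Dx^5  (order 5).
h: a_k = 0, 0, 6, -2/3, -1, -1/5, 14/45, -2/21, …
ICs: h(0) = 0, h′(0) = 0, h′′(0) = 12, h′′′(0) = -4, h′′′′(0) = -24.

f: a_k = 0, 8, 0, -16/3, 0, 16/15, 0, -32/315, …
g: a_k = 0, 4, -2, 4/3, -1, 4/5, -2/3, 4/7, …
Sum ⇒ L₀ = lclm(L_f,L_g) in ℚ(x)⟨Dx⟩.
h=∫₀ˣh₀: take L = L₀·Dx.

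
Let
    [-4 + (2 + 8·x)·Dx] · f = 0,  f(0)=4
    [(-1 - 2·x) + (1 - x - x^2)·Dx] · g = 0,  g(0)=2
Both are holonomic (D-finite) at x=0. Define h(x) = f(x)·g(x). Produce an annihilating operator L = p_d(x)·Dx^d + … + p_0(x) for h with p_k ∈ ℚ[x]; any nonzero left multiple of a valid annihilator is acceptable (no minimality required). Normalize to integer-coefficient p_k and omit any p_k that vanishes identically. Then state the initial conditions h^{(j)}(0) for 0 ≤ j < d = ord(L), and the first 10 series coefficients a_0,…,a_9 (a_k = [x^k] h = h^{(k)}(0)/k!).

L = (3 + 4·x + 6·x^2) + (-1 - 3·x + 5·x^2 + 4·x^3)·Dx  (order 1).
h: a_k = 8, 24, 16, 72, 8, 304, -360, 2056, -5168, 19768, …
ICs: h(0) = 8.

f: a_k = 4, 8, -8, 16, -40, 112, -336, 1056, -3432, 11440, …
g: a_k = 2, 2, 4, 6, 10, 16, 26, 42, 68, 110, …
Sym-product of L_f,L_g gives L₀ (≤ ord 1).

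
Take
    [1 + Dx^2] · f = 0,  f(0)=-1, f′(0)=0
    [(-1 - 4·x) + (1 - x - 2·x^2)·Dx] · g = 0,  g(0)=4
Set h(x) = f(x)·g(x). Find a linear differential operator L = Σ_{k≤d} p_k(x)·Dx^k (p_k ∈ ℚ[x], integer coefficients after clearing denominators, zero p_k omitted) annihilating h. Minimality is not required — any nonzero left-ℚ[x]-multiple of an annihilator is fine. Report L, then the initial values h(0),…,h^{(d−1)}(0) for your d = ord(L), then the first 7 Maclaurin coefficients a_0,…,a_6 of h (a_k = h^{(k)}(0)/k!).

L = (3 + x + 2·x^2) + (2 + 8·x)·Dx + (-1 + x + 2·x^2)·Dx^2  (order 2).
h: a_k = -4, -4, -10, -18, -229/6, -445/6, -27089/180, …
ICs: h(0) = -4, h′(0) = -4.

f: a_k = -1, 0, 1/2, 0, -1/24, 0, 1/720, …
g: a_k = 4, 4, 12, 20, 44, 84, 172, …
Sym-product of L_f,L_g gives L₀ (≤ ord 2).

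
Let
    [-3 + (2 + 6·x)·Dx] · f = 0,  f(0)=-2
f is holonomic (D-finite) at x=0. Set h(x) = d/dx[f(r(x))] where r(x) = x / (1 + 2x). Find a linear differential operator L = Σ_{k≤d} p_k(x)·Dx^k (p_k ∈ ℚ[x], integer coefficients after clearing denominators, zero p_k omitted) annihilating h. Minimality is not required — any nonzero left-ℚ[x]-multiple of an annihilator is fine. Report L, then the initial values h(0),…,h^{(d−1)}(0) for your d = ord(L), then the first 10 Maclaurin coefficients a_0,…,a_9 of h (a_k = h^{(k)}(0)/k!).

L = (-11 - 40·x) + (-2 - 14·x - 20·x^2)·Dx  (order 1).
h: a_k = -3, 33/2, -585/8, 4965/16, -169545/128, 1477503/256, -26328981/1024, 239121645/2048, -17638985385/32768, 164547207195/65536, …
ICs: h(0) = -3.

f: a_k = -2, -3, 9/4, -27/8, 405/64, -1701/128, 15309/512, -72171/1024, 2814669/16384, -14073345/32768, …
f∘r: x↦r, Dx↦Dx/r' in L_f ⇒ L₀.
Differentiate: ansatz ord ≤ ord L₀ ⇒ L.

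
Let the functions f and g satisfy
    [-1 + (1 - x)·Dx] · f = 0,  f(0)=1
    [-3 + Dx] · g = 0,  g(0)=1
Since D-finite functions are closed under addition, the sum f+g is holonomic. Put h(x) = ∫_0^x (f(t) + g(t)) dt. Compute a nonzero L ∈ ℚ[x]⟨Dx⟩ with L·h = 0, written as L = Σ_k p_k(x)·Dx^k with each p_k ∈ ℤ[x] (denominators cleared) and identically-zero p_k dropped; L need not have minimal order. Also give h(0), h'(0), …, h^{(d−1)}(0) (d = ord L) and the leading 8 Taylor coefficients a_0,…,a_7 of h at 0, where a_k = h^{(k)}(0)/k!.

f: a_k = 1, 1, 1, 1, 1, 1, 1, 1, …
g: a_k = 1, 3, 9/2, 9/2, 27/8, 81/40, 81/80, 243/560, …
L₀ := lclm(L_f,L_g); ord L₀ ≤ 1+1.
h=∫h₀ ⇒ L = L₀·Dx.
L = (3 - 9·x)·Dx + (-7 + 18·x - 9·x^2)·Dx^2 + (2 - 5·x + 3·x^2)·Dx^3  (order 3).
h: a_k = 0, 2, 2, 11/6, 11/8, 7/8, 121/240, 23/80, …
ICs: h(0) = 0, h′(0) = 2, h′′(0) = 4.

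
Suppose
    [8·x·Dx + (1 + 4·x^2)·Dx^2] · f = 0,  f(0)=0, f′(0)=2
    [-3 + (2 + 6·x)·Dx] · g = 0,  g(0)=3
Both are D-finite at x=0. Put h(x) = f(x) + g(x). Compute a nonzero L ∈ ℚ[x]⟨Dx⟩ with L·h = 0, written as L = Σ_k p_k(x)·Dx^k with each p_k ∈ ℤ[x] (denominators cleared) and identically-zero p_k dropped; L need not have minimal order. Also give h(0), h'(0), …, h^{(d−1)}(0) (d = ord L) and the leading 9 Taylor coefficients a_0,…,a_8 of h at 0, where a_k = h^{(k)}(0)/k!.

f: a_k = 0, 2, 0, -8/3, 0, 32/5, 0, -128/7, 0, …
g: a_k = 3, 9/2, -27/8, 81/16, -1215/128, 5103/256, -45927/1024, 216513/2048, -8444007/32768, …
f+g: L₀ = lclm(L_f,L_g), ord ≤ 2+1.
L = (-48 - 360·x + 576·x^2 + 864·x^3)·Dx + (-59 - 192·x - 120·x^2 + 2304·x^3 + 3024·x^4)·Dx^2 + (-6 + 14·x + 144·x^2 + 272·x^3 + 672·x^4 + 864·x^5)·Dx^3  (order 3).
h: a_k = 3, 13/2, -27/8, 115/48, -1215/128, 33707/1280, -45927/1024, 1253447/14336, -8444007/32768, …
ICs: h(0) = 3, h′(0) = 13/2, h′′(0) = -27/4.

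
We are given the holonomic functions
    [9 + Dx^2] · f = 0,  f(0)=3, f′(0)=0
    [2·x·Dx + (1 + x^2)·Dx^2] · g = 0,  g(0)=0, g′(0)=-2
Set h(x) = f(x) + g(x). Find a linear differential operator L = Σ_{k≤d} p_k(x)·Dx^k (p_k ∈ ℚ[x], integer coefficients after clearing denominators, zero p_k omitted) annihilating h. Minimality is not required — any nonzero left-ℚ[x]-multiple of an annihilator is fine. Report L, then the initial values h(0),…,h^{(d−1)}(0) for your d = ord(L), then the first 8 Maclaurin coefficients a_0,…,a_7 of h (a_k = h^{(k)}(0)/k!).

L = (-54·x + 540·x^3 + 162·x^5)·Dx + (63 + 279·x^2 + 297·x^4 + 81·x^6)·Dx^2 + (-6·x + 60·x^3 + 18·x^5)·Dx^3 + (7 + 31·x^2 + 33·x^4 + 9·x^6)·Dx^4  (order 4).
h: a_k = 3, -2, -27/2, 2/3, 81/8, -2/5, -243/80, 2/7, …
ICs: h(0) = 3, h′(0) = -2, h′′(0) = -27, h′′′(0) = 4.

f: a_k = 3, 0, -27/2, 0, 81/8, 0, -243/80, 0, …
g: a_k = 0, -2, 0, 2/3, 0, -2/5, 0, 2/7, …
Weyl lclm of L_f,L_g ⇒ L₀ (ord ≤ 4).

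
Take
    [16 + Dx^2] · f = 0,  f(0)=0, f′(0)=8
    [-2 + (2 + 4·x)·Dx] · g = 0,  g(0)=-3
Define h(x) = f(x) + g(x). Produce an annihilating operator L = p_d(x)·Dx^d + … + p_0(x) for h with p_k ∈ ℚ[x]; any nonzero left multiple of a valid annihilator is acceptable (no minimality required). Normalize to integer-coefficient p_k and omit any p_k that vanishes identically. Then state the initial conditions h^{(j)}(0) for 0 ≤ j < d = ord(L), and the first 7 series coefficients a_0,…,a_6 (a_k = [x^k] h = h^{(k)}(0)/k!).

f: a_k = 0, 8, 0, -64/3, 0, 256/15, 0, …
g: a_k = -3, -3, 3/2, -3/2, 15/8, -21/8, 63/16, …
Sum ⇒ L₀ = lclm(L_f,L_g) in ℚ(x)⟨Dx⟩.
L = (-304 - 1024·x - 1024·x^2) + (240 + 1504·x + 3072·x^2 + 2048·x^3)·Dx + (-19 - 64·x - 64·x^2)·Dx^2 + (15 + 94·x + 192·x^2 + 128·x^3)·Dx^3  (order 3).
h: a_k = -3, 5, 3/2, -137/6, 15/8, 1733/120, 63/16, …
ICs: h(0) = -3, h′(0) = 5, h′′(0) = 3.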